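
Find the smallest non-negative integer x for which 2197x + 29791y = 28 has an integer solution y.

Reduce mod 29791: 2197x ≡ 28 (mod 29791). With g = gcd(2197, 29791) = 1 dividing 28, divide through: 2197x ≡ 28 (mod 29791).
Since gcd(2197, 29791) = 1, x ≡ 28·(2197)⁻¹ ≡ 16082 (mod 29791). Smallest non-negative: 16082.

16082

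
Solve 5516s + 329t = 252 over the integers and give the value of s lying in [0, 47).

1

Euclid: 5516 = 16·329 + 252; 329 = 1·252 + 77; 252 = 3·77 + 21; 77 = 3·21 + 14; 21 = 1·14 + 7; 14 = 2·7 + 0 → gcd = 7; 252 = 7·36.
Back-substitution yields 5516·(17) + 329·(-285) = 7, so one solution is s = 17·36 = 612, t = -285·36 = -10260.
Solutions in s differ by 329/7 = 47; the one in [0, 47) is 612 mod 47 = 1.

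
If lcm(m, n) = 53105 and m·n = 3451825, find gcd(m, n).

65

From gcd × lcm = mn: gcd = 3451825 / 53105 = 65.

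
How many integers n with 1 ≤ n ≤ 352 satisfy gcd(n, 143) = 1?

143 = 11·13. Inclusion–exclusion on these primes:
352 − ⌊352/11⌋ − ⌊352/13⌋ + ⌊352/143⌋ = 295

295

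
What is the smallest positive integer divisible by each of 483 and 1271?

483 = 3 · 7 · 23; 1271 = 31 · 41
max exponents: 3 · 7 · 23 · 31 · 41 = 613893

613893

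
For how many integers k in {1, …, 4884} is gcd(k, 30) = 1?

1303

Prime factors of 30: 2, 3, 5. Count integers ≤ 4884 divisible by none of them.
By inclusion–exclusion: 4884 − ⌊4884/2⌋ − ⌊4884/3⌋ − ⌊4884/5⌋ + ⌊4884/6⌋ + ⌊4884/10⌋ + ⌊4884/15⌋ − ⌊4884/30⌋ = 1303.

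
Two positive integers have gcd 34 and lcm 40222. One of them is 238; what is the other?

a·b = gcd·lcm = 34·40222 = 1367548, so b = 1367548/238 = 5746.

5746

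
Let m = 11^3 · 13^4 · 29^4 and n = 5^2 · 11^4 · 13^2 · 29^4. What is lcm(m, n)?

7393943882922025

max exponent per prime: 5^2 · 11^4 · 13^4 · 29^4 = 7393943882922025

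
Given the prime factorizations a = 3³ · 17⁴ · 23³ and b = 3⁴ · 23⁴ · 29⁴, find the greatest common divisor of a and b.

328509

min exponent per shared prime: 3³ · 23³ = 328509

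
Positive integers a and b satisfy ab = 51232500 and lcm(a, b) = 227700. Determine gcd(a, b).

gcd·lcm = product, so gcd = 51232500/227700 = 225.

225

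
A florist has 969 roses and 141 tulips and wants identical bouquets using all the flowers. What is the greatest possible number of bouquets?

Euclid: 969 = 6·141 + 123; 141 = 1·123 + 18; 123 = 6·18 + 15; 18 = 1·15 + 3; 15 = 5·3 + 0. Last nonzero remainder: 3.

3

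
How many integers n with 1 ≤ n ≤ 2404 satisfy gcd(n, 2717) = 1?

2717 = 11·13·19. Inclusion–exclusion on these primes:
2404 − ⌊2404/11⌋ − ⌊2404/13⌋ − ⌊2404/19⌋ + ⌊2404/143⌋ + ⌊2404/209⌋ + ⌊2404/247⌋ − ⌊2404/2717⌋ = 1912

1912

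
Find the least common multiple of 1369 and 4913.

1369 = 37²; 4913 = 17³
max exponents: 17³ · 37² = 6725897

6725897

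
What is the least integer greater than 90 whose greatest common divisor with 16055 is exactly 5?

gcd(a, 16055) = 5 forces 5 | a; write a = 5s. Then gcd(5s, 5·3211) = 5·gcd(s, 3211), so need gcd(s, 3211) = 1.
5s > 90 gives s ≥ 19. The least s ≥ 19 coprime to 3211 is 20, so a = 5·20 = 100.

100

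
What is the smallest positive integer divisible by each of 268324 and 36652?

50176588

gcd first: 268324 = 7·36652 + 11760; 36652 = 3·11760 + 1372; 11760 = 8·1372 + 784; 1372 = 1·784 + 588; 784 = 1·588 + 196; 588 = 3·196 + 0 → gcd = 196
lcm = 268324·36652/gcd = 9834611248/196 = 50176588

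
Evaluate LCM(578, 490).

141610

578 = 2 · 17²; 490 = 2 · 5 · 7²
max exponents: 2 · 5 · 7² · 17² = 141610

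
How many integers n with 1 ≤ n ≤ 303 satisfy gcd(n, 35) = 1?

208

Prime factors of 35: 5, 7. Count integers ≤ 303 divisible by none of them.
By inclusion–exclusion: 303 − ⌊303/5⌋ − ⌊303/7⌋ + ⌊303/35⌋ = 208.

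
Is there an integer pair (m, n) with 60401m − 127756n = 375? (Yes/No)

gcd(60401, 127756): 127756 = 2·60401 + 6954; 60401 = 8·6954 + 4769; 6954 = 1·4769 + 2185; 4769 = 2·2185 + 399; 2185 = 5·399 + 190; 399 = 2·190 + 19; 190 = 10·19 + 0 → 19
19 does not divide 375, so a solution does not exist.

No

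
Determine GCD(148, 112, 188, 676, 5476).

148 = 2² · 37; 112 = 2⁴ · 7; 188 = 2² · 47; 676 = 2² · 13²; 5476 = 2² · 37²
gcd takes min exponent of each prime: 2² = 4

4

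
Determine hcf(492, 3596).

492 = 2² · 3 · 41
3596 = 2² · 29 · 31
Common: 2² = 4

4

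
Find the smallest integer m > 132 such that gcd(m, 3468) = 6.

Multiples of 6 above 132: 6·23, 6·24, … . Need the cofactor coprime to 3468/6 = 578.
Checking s = 23, 24, … the first with gcd(s, 578) = 1 is s = 23, giving 138.

138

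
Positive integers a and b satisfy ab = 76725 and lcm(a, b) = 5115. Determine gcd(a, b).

From gcd × lcm = ab: gcd = 76725 / 5115 = 15.

15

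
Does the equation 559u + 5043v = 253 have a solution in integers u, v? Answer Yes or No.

gcd(559, 5043): 5043 = 9·559 + 12; 559 = 46·12 + 7; 12 = 1·7 + 5; 7 = 1·5 + 2; 5 = 2·2 + 1; 2 = 2·1 + 0 → 1
1 divides 253, so a solution exists.

Yes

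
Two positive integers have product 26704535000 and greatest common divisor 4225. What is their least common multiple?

6320600

Since gcd(u,v)·lcm(u,v) = uv, lcm = 26704535000/4225 = 6320600.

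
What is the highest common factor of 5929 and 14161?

Euclid: 14161 = 2·5929 + 2303; 5929 = 2·2303 + 1323; 2303 = 1·1323 + 980; 1323 = 1·980 + 343; 980 = 2·343 + 294; 343 = 1·294 + 49; 294 = 6·49 + 0. Last nonzero remainder: 49.

49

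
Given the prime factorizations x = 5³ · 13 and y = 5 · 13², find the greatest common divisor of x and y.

min exponent per shared prime: 5 · 13 = 65

65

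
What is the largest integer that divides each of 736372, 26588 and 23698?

736372 = 2² · 7² · 13 · 17²; 26588 = 2² · 17² · 23; 23698 = 2 · 17² · 41
gcd takes min exponent of each prime: 2 · 17² = 578

578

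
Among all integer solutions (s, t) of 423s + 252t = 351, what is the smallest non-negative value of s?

Euclid: 423 = 1·252 + 171; 252 = 1·171 + 81; 171 = 2·81 + 9; 81 = 9·9 + 0 → gcd = 9; 351 = 9·39.
Back-substitution yields 423·(3) + 252·(-5) = 9, so one solution is s = 3·39 = 117, t = -5·39 = -195.
Solutions in s differ by 252/9 = 28; the one in [0, 28) is 117 mod 28 = 5.

5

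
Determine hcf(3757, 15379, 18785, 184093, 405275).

13

gcd(3757, 15379): 15379 = 4·3757 + 351; 3757 = 10·351 + 247; 351 = 1·247 + 104; 247 = 2·104 + 39; 104 = 2·39 + 26; 39 = 1·26 + 13; 26 = 2·13 + 0 → 13
gcd(13, 18785): 18785 = 1445·13 + 0 → 13
gcd(13, 184093): 184093 = 14161·13 + 0 → 13
gcd(13, 405275): 405275 = 31175·13 + 0 → 13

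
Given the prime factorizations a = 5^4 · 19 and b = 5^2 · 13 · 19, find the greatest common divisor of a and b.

475

min exponent per shared prime: 5^2 · 19 = 475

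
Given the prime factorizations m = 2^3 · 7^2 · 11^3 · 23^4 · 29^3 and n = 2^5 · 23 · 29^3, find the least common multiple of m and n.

14243917565300192

max exponent per prime: 2^5 · 7^2 · 11^3 · 23^4 · 29^3 = 14243917565300192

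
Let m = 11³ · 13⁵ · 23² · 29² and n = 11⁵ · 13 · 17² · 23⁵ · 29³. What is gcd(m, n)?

7697914367

min exponent per shared prime: 11³ · 13 · 23² · 29² = 7697914367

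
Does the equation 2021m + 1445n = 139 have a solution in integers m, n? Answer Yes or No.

Yes

gcd(2021, 1445): 2021 = 1·1445 + 576; 1445 = 2·576 + 293; 576 = 1·293 + 283; 293 = 1·283 + 10; 283 = 28·10 + 3; 10 = 3·3 + 1; 3 = 3·1 + 0 → 1
1 divides 139, so a solution exists.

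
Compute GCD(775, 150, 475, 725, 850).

25

gcd(775, 150): 775 = 5·150 + 25; 150 = 6·25 + 0 → 25
gcd(25, 475): 475 = 19·25 + 0 → 25
gcd(25, 725): 725 = 29·25 + 0 → 25
gcd(25, 850): 850 = 34·25 + 0 → 25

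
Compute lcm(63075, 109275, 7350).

9006226950

lcm(63075, 109275) = 63075·109275/gcd = 6892520625/75 = 91900275
lcm(91900275, 7350) = 91900275·7350/gcd = 675467021250/75 = 9006226950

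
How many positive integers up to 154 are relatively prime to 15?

83

15 = 3·5. Inclusion–exclusion on these primes:
154 − ⌊154/3⌋ − ⌊154/5⌋ + ⌊154/15⌋ = 83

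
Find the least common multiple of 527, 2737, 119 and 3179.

15866389

527 = 17 · 31; 2737 = 7 · 17 · 23; 119 = 7 · 17; 3179 = 11 · 17²
lcm takes max exponent of each prime: 7 · 11 · 17² · 23 · 31 = 15866389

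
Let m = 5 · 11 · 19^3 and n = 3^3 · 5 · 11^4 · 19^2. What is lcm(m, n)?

max exponent per prime: 3^3 · 5 · 11^4 · 19^3 = 13557053565

13557053565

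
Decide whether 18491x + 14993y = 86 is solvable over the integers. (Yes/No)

gcd(18491, 14993): 18491 = 1·14993 + 3498; 14993 = 4·3498 + 1001; 3498 = 3·1001 + 495; 1001 = 2·495 + 11; 495 = 45·11 + 0 → 11
11 does not divide 86, so a solution does not exist.

No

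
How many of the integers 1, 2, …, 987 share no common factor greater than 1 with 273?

Prime factors of 273: 3, 7, 13. Count integers ≤ 987 divisible by none of them.
By inclusion–exclusion: 987 − ⌊987/3⌋ − ⌊987/7⌋ − ⌊987/13⌋ + ⌊987/21⌋ + ⌊987/39⌋ + ⌊987/91⌋ − ⌊987/273⌋ = 521.

521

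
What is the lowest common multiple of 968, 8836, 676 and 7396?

lcm(968, 8836) = 968·8836/gcd = 8553248/4 = 2138312
lcm(2138312, 676) = 2138312·676/gcd = 1445498912/4 = 361374728
lcm(361374728, 7396) = 361374728·7396/gcd = 2672727488288/4 = 668181872072

668181872072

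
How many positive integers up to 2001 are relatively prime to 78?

78 = 2·3·13. Inclusion–exclusion on these primes:
2001 − ⌊2001/2⌋ − ⌊2001/3⌋ − ⌊2001/13⌋ + ⌊2001/6⌋ + ⌊2001/26⌋ + ⌊2001/39⌋ − ⌊2001/78⌋ = 616

616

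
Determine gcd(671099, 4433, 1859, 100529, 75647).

671099 = 11 · 13² · 19²; 4433 = 11 · 13 · 31; 1859 = 11 · 13²; 100529 = 11 · 13 · 19 · 37; 75647 = 11 · 13 · 23²
gcd takes min exponent of each prime: 11 · 13 = 143

143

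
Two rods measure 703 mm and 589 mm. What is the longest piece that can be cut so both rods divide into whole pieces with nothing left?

19

703 = 19 · 37
589 = 19 · 31
Common: 19 = 19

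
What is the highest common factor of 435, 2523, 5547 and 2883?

gcd(435, 2523): 2523 = 5·435 + 348; 435 = 1·348 + 87; 348 = 4·87 + 0 → 87
gcd(87, 5547): 5547 = 63·87 + 66; 87 = 1·66 + 21; 66 = 3·21 + 3; 21 = 7·3 + 0 → 3
gcd(3, 2883): 2883 = 961·3 + 0 → 3

3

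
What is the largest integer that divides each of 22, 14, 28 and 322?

22 = 2 · 11; 14 = 2 · 7; 28 = 2² · 7; 322 = 2 · 7 · 23
gcd takes min exponent of each prime: 2 = 2

2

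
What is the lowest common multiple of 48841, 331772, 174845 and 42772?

48841 = 13² · 17²; 331772 = 2² · 7 · 17² · 41; 174845 = 5 · 11² · 17²; 42772 = 2² · 17² · 37
lcm takes max exponent of each prime: 2² · 5 · 7 · 11² · 13² · 17² · 37 · 41 = 1255115041180

1255115041180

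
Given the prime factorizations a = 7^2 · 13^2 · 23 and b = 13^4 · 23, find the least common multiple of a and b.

max exponent per prime: 7^2 · 13^4 · 23 = 32188247

32188247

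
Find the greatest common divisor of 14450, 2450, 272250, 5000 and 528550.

gcd(14450, 2450): 14450 = 5·2450 + 2200; 2450 = 1·2200 + 250; 2200 = 8·250 + 200; 250 = 1·200 + 50; 200 = 4·50 + 0 → 50
gcd(50, 272250): 272250 = 5445·50 + 0 → 50
gcd(50, 5000): 5000 = 100·50 + 0 → 50
gcd(50, 528550): 528550 = 10571·50 + 0 → 50

50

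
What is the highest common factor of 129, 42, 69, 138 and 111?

3

129 = 3 · 43; 42 = 2 · 3 · 7; 69 = 3 · 23; 138 = 2 · 3 · 23; 111 = 3 · 37
gcd takes min exponent of each prime: 3 = 3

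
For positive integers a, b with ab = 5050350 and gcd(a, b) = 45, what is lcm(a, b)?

Since gcd(a,b)·lcm(a,b) = ab, lcm = 5050350/45 = 112230.

112230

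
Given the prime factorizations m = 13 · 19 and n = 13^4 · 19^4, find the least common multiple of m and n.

max exponent per prime: 13^4 · 19^4 = 3722098081

3722098081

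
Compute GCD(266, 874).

Euclid: 874 = 3·266 + 76; 266 = 3·76 + 38; 76 = 2·38 + 0. Last nonzero remainder: 38.

38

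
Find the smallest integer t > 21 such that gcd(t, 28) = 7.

gcd(t, 28) = 7 forces 7 | t; write t = 7s. Then gcd(7s, 7·4) = 7·gcd(s, 4), so need gcd(s, 4) = 1.
7s > 21 gives s ≥ 4. The least s ≥ 4 coprime to 4 is 5, so t = 7·5 = 35.

35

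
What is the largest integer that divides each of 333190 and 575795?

Euclid: 575795 = 1·333190 + 242605; 333190 = 1·242605 + 90585; 242605 = 2·90585 + 61435; 90585 = 1·61435 + 29150; 61435 = 2·29150 + 3135; 29150 = 9·3135 + 935; 3135 = 3·935 + 330; 935 = 2·330 + 275; 330 = 1·275 + 55; 275 = 5·55 + 0. Last nonzero remainder: 55.

55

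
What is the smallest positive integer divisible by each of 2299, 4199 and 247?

2299 = 11² · 19; 4199 = 13 · 17 · 19; 247 = 13 · 19
lcm takes max exponent of each prime: 11² · 13 · 17 · 19 = 508079

508079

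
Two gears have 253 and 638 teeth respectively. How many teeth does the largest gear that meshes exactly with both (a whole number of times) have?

11

Euclid: 638 = 2·253 + 132; 253 = 1·132 + 121; 132 = 1·121 + 11; 121 = 11·11 + 0. Last nonzero remainder: 11.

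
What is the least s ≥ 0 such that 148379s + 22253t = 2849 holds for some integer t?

111

gcd(148379, 22253) = 77 (Euclid: 148379 = 6·22253 + 14861; 22253 = 1·14861 + 7392; 14861 = 2·7392 + 77; 7392 = 96·77 + 0), and 77 | 2849.
Extended Euclid: 148379·(3) + 22253·(-20) = 77. Scale by 37: s₀ = 111.
General solution s = s₀ + 289k; reducing mod 289 gives s = 111 (and t = -740).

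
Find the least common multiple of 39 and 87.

gcd first: 87 = 2·39 + 9; 39 = 4·9 + 3; 9 = 3·3 + 0 → gcd = 3
lcm = 39·87/gcd = 3393/3 = 1131

1131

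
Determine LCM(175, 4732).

175 = 5² · 7; 4732 = 2² · 7 · 13²
max exponents: 2² · 5² · 7 · 13² = 118300

118300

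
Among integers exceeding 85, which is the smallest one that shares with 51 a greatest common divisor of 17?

119

51 = 17·3. Any m with gcd(m, 51) = 17 is a multiple of 17, say 17s, with s coprime to 3.
Need s > 85/17, so s ≥ 6. First s ≥ 6 with gcd(s, 3) = 1 is s = 7. Thus m = 17·7 = 119.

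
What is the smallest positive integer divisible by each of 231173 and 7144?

231173 = 19 · 23³; 7144 = 2³ · 19 · 47
max exponents: 2³ · 19 · 23³ · 47 = 86921048

86921048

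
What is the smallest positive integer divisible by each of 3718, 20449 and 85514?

3718 = 2 · 11 · 13²; 20449 = 11² · 13²; 85514 = 2 · 11 · 13² · 23
lcm takes max exponent of each prime: 2 · 11² · 13² · 23 = 940654

940654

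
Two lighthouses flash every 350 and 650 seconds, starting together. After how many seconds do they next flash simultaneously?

gcd first: 650 = 1·350 + 300; 350 = 1·300 + 50; 300 = 6·50 + 0 → gcd = 50
lcm = 350·650/gcd = 227500/50 = 4550

4550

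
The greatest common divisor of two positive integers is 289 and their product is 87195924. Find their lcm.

gcd·lcm = product, so lcm = 87195924/289 = 301716.

301716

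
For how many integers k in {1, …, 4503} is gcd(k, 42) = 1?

42 = 2·3·7. Inclusion–exclusion on these primes:
4503 − ⌊4503/2⌋ − ⌊4503/3⌋ − ⌊4503/7⌋ + ⌊4503/6⌋ + ⌊4503/14⌋ + ⌊4503/21⌋ − ⌊4503/42⌋ = 1286

1286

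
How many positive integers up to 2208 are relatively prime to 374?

374 = 2·11·17. Inclusion–exclusion on these primes:
2208 − ⌊2208/2⌋ − ⌊2208/11⌋ − ⌊2208/17⌋ + ⌊2208/22⌋ + ⌊2208/34⌋ + ⌊2208/187⌋ − ⌊2208/374⌋ = 945

945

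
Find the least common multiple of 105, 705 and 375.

105 = 3 · 5 · 7; 705 = 3 · 5 · 47; 375 = 3 · 5³
lcm takes max exponent of each prime: 3 · 5³ · 7 · 47 = 123375

123375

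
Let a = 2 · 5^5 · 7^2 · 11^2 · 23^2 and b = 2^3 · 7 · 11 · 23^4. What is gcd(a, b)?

min exponent per shared prime: 2 · 7 · 11 · 23^2 = 81466

81466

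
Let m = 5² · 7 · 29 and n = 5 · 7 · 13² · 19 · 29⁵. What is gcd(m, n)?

1015

min exponent per shared prime: 5 · 7 · 29 = 1015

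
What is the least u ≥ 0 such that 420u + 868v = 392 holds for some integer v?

Reduce mod 868: 420u ≡ 392 (mod 868). With g = gcd(420, 868) = 28 dividing 392, divide through: 15u ≡ 14 (mod 31).
Since gcd(15, 31) = 1, u ≡ 14·(15)⁻¹ ≡ 3 (mod 31). Smallest non-negative: 3.

3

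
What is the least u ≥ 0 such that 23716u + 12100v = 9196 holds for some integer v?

Reduce mod 12100: 23716u ≡ 9196 (mod 12100). With g = gcd(23716, 12100) = 484 dividing 9196, divide through: 49u ≡ 19 (mod 25).
Since gcd(49, 25) = 1, u ≡ 19·(49)⁻¹ ≡ 6 (mod 25). Smallest non-negative: 6.

6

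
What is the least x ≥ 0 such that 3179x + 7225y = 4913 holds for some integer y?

22

Euclid: 7225 = 2·3179 + 867; 3179 = 3·867 + 578; 867 = 1·578 + 289; 578 = 2·289 + 0 → gcd = 289; 4913 = 289·17.
Back-substitution yields 3179·(-9) + 7225·(4) = 289, so one solution is x = -9·17 = -153, y = 4·17 = 68.
Solutions in x differ by 7225/289 = 25; the one in [0, 25) is -153 mod 25 = 22.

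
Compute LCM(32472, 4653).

1526184

32472 = 2³ · 3² · 11 · 41; 4653 = 3² · 11 · 47
max exponents: 2³ · 3² · 11 · 41 · 47 = 1526184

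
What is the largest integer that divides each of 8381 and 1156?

Euclid: 8381 = 7·1156 + 289; 1156 = 4·289 + 0. Last nonzero remainder: 289.

289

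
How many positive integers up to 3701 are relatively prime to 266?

Prime factors of 266: 2, 7, 19. Count integers ≤ 3701 divisible by none of them.
By inclusion–exclusion: 3701 − ⌊3701/2⌋ − ⌊3701/7⌋ − ⌊3701/19⌋ + ⌊3701/14⌋ + ⌊3701/38⌋ + ⌊3701/133⌋ − ⌊3701/266⌋ = 1504.

1504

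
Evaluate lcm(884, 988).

16796

884 = 2² · 13 · 17; 988 = 2² · 13 · 19
max exponents: 2² · 13 · 17 · 19 = 16796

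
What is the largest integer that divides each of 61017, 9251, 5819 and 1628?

11

61017 = 3 · 11 · 43²; 9251 = 11 · 29²; 5819 = 11 · 23²; 1628 = 2² · 11 · 37
gcd takes min exponent of each prime: 11 = 11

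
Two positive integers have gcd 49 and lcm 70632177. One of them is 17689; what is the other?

195657

p·q = gcd·lcm = 49·70632177 = 3460976673, so q = 3460976673/17689 = 195657.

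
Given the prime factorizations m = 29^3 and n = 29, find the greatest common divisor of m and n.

min exponent per shared prime: 29 = 29

29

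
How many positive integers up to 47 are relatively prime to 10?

19

Prime factors of 10: 2, 5. Count integers ≤ 47 divisible by none of them.
By inclusion–exclusion: 47 − ⌊47/2⌋ − ⌊47/5⌋ + ⌊47/10⌋ = 19.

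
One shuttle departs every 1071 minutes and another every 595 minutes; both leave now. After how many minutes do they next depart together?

1071 = 3² · 7 · 17; 595 = 5 · 7 · 17
max exponents: 3² · 5 · 7 · 17 = 5355

5355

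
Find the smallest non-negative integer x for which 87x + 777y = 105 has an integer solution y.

gcd(87, 777) = 3 (Euclid: 777 = 8·87 + 81; 87 = 1·81 + 6; 81 = 13·6 + 3; 6 = 2·3 + 0), and 3 | 105.
Extended Euclid: 87·(-125) + 777·(14) = 3. Scale by 35: x₀ = -4375.
General solution x = x₀ + 259t; reducing mod 259 gives x = 28 (and y = -3).

28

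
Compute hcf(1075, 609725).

25

Euclid: 609725 = 567·1075 + 200; 1075 = 5·200 + 75; 200 = 2·75 + 50; 75 = 1·50 + 25; 50 = 2·25 + 0. Last nonzero remainder: 25.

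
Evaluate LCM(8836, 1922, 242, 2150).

8836 = 2² · 47²; 1922 = 2 · 31²; 242 = 2 · 11²; 2150 = 2 · 5² · 43
lcm takes max exponent of each prime: 2² · 5² · 11² · 31² · 43 · 47² = 1104518334700

1104518334700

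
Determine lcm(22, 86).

gcd first: 86 = 3·22 + 20; 22 = 1·20 + 2; 20 = 10·2 + 0 → gcd = 2
lcm = 22·86/gcd = 1892/2 = 946

946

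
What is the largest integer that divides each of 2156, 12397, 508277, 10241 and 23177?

gcd(2156, 12397): 12397 = 5·2156 + 1617; 2156 = 1·1617 + 539; 1617 = 3·539 + 0 → 539
gcd(539, 508277): 508277 = 943·539 + 0 → 539
gcd(539, 10241): 10241 = 19·539 + 0 → 539
gcd(539, 23177): 23177 = 43·539 + 0 → 539

539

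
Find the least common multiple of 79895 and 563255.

473697455

79895 = 5 · 19 · 29²; 563255 = 5 · 7² · 11² · 19
max exponents: 5 · 7² · 11² · 19 · 29² = 473697455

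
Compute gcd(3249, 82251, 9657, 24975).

9

gcd(3249, 82251): 82251 = 25·3249 + 1026; 3249 = 3·1026 + 171; 1026 = 6·171 + 0 → 171
gcd(171, 9657): 9657 = 56·171 + 81; 171 = 2·81 + 9; 81 = 9·9 + 0 → 9
gcd(9, 24975): 24975 = 2775·9 + 0 → 9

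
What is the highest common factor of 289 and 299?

1

289 = 17²
299 = 13 · 23
Common: 1 = 1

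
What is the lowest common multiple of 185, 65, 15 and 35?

50505

185 = 5 · 37; 65 = 5 · 13; 15 = 3 · 5; 35 = 5 · 7
lcm takes max exponent of each prime: 3 · 5 · 7 · 13 · 37 = 50505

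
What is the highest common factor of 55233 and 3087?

55233 = 3² · 17 · 19²
3087 = 3² · 7³
Common: 3² = 9

9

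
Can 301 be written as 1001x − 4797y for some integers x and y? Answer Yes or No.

No

gcd(1001, 4797): 4797 = 4·1001 + 793; 1001 = 1·793 + 208; 793 = 3·208 + 169; 208 = 1·169 + 39; 169 = 4·39 + 13; 39 = 3·13 + 0 → 13
13 does not divide 301, so a solution does not exist.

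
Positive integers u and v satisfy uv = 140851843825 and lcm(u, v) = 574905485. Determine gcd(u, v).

gcd·lcm = product, so gcd = 140851843825/574905485 = 245.

245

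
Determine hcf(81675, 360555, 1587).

3

81675 = 3³ · 5² · 11²; 360555 = 3 · 5 · 13 · 43²; 1587 = 3 · 23²
gcd takes min exponent of each prime: 3 = 3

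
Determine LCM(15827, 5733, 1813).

68515083

lcm(15827, 5733) = 15827·5733/gcd = 90736191/49 = 1851759
lcm(1851759, 1813) = 1851759·1813/gcd = 3357239067/49 = 68515083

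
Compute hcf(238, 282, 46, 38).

238 = 2 · 7 · 17; 282 = 2 · 3 · 47; 46 = 2 · 23; 38 = 2 · 19
gcd takes min exponent of each prime: 2 = 2

2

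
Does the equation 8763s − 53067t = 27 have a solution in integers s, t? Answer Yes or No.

Yes

gcd(8763, 53067): 53067 = 6·8763 + 489; 8763 = 17·489 + 450; 489 = 1·450 + 39; 450 = 11·39 + 21; 39 = 1·21 + 18; 21 = 1·18 + 3; 18 = 6·3 + 0 → 3
3 divides 27, so a solution exists.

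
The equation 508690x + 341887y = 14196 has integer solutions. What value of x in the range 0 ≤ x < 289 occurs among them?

203

Euclid: 508690 = 1·341887 + 166803; 341887 = 2·166803 + 8281; 166803 = 20·8281 + 1183; 8281 = 7·1183 + 0 → gcd = 1183; 14196 = 1183·12.
Back-substitution yields 508690·(41) + 341887·(-61) = 1183, so one solution is x = 41·12 = 492, y = -61·12 = -732.
Solutions in x differ by 341887/1183 = 289; the one in [0, 289) is 492 mod 289 = 203.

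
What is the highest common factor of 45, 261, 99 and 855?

9

gcd(45, 261): 261 = 5·45 + 36; 45 = 1·36 + 9; 36 = 4·9 + 0 → 9
gcd(9, 99): 99 = 11·9 + 0 → 9
gcd(9, 855): 855 = 95·9 + 0 → 9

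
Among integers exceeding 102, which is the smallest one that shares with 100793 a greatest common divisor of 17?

100793 = 17·5929. Any a with gcd(a, 100793) = 17 is a multiple of 17, say 17s, with s coprime to 5929.
Need s > 102/17, so s ≥ 7. First s ≥ 7 with gcd(s, 5929) = 1 is s = 8. Thus a = 17·8 = 136.

136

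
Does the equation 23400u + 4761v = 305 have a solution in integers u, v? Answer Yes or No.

No

By Bézout, 23400u + 4761v = 305 has integer solutions iff gcd(23400, 4761) | 305.
Euclid: 23400 = 4·4761 + 4356; 4761 = 1·4356 + 405; 4356 = 10·405 + 306; 405 = 1·306 + 99; 306 = 3·99 + 9; 99 = 11·9 + 0. gcd = 9; 305 mod 9 = 8. No.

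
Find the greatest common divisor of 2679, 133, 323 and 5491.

gcd(2679, 133): 2679 = 20·133 + 19; 133 = 7·19 + 0 → 19
gcd(19, 323): 323 = 17·19 + 0 → 19
gcd(19, 5491): 5491 = 289·19 + 0 → 19

19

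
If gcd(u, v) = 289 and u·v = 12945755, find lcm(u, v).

44795

For any two positive integers, gcd × lcm equals their product. Hence lcm = 12945755 / 289 = 44795.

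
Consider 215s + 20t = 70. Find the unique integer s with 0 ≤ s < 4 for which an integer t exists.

2

Reduce mod 20: 215s ≡ 70 (mod 20). With g = gcd(215, 20) = 5 dividing 70, divide through: 43s ≡ 14 (mod 4).
Since gcd(43, 4) = 1, s ≡ 14·(43)⁻¹ ≡ 2 (mod 4). Smallest non-negative: 2.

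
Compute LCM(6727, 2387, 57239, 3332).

16942057132

6727 = 7 · 31²; 2387 = 7 · 11 · 31; 57239 = 7 · 13 · 17 · 37; 3332 = 2² · 7² · 17
lcm takes max exponent of each prime: 2² · 7² · 11 · 13 · 17 · 31² · 37 = 16942057132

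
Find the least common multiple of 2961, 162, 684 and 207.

46582452

lcm(2961, 162) = 2961·162/gcd = 479682/9 = 53298
lcm(53298, 684) = 53298·684/gcd = 36455832/18 = 2025324
lcm(2025324, 207) = 2025324·207/gcd = 419242068/9 = 46582452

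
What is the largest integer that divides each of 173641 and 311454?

Euclid: 311454 = 1·173641 + 137813; 173641 = 1·137813 + 35828; 137813 = 3·35828 + 30329; 35828 = 1·30329 + 5499; 30329 = 5·5499 + 2834; 5499 = 1·2834 + 2665; 2834 = 1·2665 + 169; 2665 = 15·169 + 130; 169 = 1·130 + 39; 130 = 3·39 + 13; 39 = 3·13 + 0. Last nonzero remainder: 13.

13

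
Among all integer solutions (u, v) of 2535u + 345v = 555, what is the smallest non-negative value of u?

19

Euclid: 2535 = 7·345 + 120; 345 = 2·120 + 105; 120 = 1·105 + 15; 105 = 7·15 + 0 → gcd = 15; 555 = 15·37.
Back-substitution yields 2535·(3) + 345·(-22) = 15, so one solution is u = 3·37 = 111, v = -22·37 = -814.
Solutions in u differ by 345/15 = 23; the one in [0, 23) is 111 mod 23 = 19.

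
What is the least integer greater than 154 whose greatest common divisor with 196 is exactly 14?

182

gcd(m, 196) = 14 forces 14 | m; write m = 14s. Then gcd(14s, 14·14) = 14·gcd(s, 14), so need gcd(s, 14) = 1.
14s > 154 gives s ≥ 12. The least s ≥ 12 coprime to 14 is 13, so m = 14·13 = 182.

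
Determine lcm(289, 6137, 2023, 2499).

15336363

lcm(289, 6137) = 289·6137/gcd = 1773593/17 = 104329
lcm(104329, 2023) = 104329·2023/gcd = 211057567/289 = 730303
lcm(730303, 2499) = 730303·2499/gcd = 1825027197/119 = 15336363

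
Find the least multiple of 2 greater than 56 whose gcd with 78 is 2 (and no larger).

Multiples of 2 above 56: 2·29, 2·30, … . Need the cofactor coprime to 78/2 = 39.
Checking s = 29, 30, … the first with gcd(s, 39) = 1 is s = 29, giving 58.

58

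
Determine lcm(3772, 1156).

3772 = 2² · 23 · 41; 1156 = 2² · 17²
max exponents: 2² · 17² · 23 · 41 = 1090108

1090108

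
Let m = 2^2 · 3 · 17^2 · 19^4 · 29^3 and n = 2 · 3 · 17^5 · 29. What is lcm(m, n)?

max exponent per prime: 2^2 · 3 · 17^5 · 19^4 · 29^3 = 54154462595300796

54154462595300796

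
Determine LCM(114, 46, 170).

114 = 2 · 3 · 19; 46 = 2 · 23; 170 = 2 · 5 · 17
lcm takes max exponent of each prime: 2 · 3 · 5 · 17 · 19 · 23 = 222870

222870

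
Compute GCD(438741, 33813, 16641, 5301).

gcd(438741, 33813): 438741 = 12·33813 + 32985; 33813 = 1·32985 + 828; 32985 = 39·828 + 693; 828 = 1·693 + 135; 693 = 5·135 + 18; 135 = 7·18 + 9; 18 = 2·9 + 0 → 9
gcd(9, 16641): 16641 = 1849·9 + 0 → 9
gcd(9, 5301): 5301 = 589·9 + 0 → 9

9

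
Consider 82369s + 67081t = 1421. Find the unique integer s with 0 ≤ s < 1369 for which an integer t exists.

gcd(82369, 67081) = 49 (Euclid: 82369 = 1·67081 + 15288; 67081 = 4·15288 + 5929; 15288 = 2·5929 + 3430; 5929 = 1·3430 + 2499; 3430 = 1·2499 + 931; 2499 = 2·931 + 637; 931 = 1·637 + 294; 637 = 2·294 + 49; 294 = 6·49 + 0), and 49 | 1421.
Extended Euclid: 82369·(-215) + 67081·(264) = 49. Scale by 29: s₀ = -6235.
General solution s = s₀ + 1369k; reducing mod 1369 gives s = 610 (and t = -749).

610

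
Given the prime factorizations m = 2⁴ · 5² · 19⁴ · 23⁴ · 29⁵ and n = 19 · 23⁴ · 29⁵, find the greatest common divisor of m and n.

109057348498871

min exponent per shared prime: 19 · 23⁴ · 29⁵ = 109057348498871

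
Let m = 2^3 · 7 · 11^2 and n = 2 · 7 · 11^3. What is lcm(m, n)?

max exponent per prime: 2^3 · 7 · 11^3 = 74536

74536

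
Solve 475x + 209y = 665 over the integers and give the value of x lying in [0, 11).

Euclid: 475 = 2·209 + 57; 209 = 3·57 + 38; 57 = 1·38 + 19; 38 = 2·19 + 0 → gcd = 19; 665 = 19·35.
Back-substitution yields 475·(4) + 209·(-9) = 19, so one solution is x = 4·35 = 140, y = -9·35 = -315.
Solutions in x differ by 209/19 = 11; the one in [0, 11) is 140 mod 11 = 8.

8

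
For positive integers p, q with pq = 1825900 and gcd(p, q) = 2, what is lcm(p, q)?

912950

Since gcd(p,q)·lcm(p,q) = pq, lcm = 1825900/2 = 912950.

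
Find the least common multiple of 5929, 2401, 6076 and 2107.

1549057972

5929 = 7² · 11²; 2401 = 7⁴; 6076 = 2² · 7² · 31; 2107 = 7² · 43
lcm takes max exponent of each prime: 2² · 7⁴ · 11² · 31 · 43 = 1549057972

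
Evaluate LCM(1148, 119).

19516

gcd first: 1148 = 9·119 + 77; 119 = 1·77 + 42; 77 = 1·42 + 35; 42 = 1·35 + 7; 35 = 5·7 + 0 → gcd = 7
lcm = 1148·119/gcd = 136612/7 = 19516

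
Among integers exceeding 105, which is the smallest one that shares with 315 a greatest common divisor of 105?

gcd(a, 315) = 105 forces 105 | a; write a = 105s. Then gcd(105s, 105·3) = 105·gcd(s, 3), so need gcd(s, 3) = 1.
105s > 105 gives s ≥ 2. The least s ≥ 2 coprime to 3 is 2, so a = 105·2 = 210.

210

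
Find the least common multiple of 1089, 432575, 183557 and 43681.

2132046677475

1089 = 3² · 11²; 432575 = 5² · 11³ · 13; 183557 = 11² · 37 · 41; 43681 = 11² · 19²
lcm takes max exponent of each prime: 3² · 5² · 11³ · 13 · 19² · 37 · 41 = 2132046677475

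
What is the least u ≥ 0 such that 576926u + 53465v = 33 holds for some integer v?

gcd(576926, 53465) = 1 (Euclid: 576926 = 10·53465 + 42276; 53465 = 1·42276 + 11189; 42276 = 3·11189 + 8709; 11189 = 1·8709 + 2480; 8709 = 3·2480 + 1269; 2480 = 1·1269 + 1211; 1269 = 1·1211 + 58; 1211 = 20·58 + 51; 58 = 1·51 + 7; 51 = 7·7 + 2; 7 = 3·2 + 1; 2 = 2·1 + 0), and 1 | 33.
Extended Euclid: 576926·(23046) + 53465·(-248683) = 1. Scale by 33: u₀ = 760518.
General solution u = u₀ + 53465t; reducing mod 53465 gives u = 12008 (and v = -129575).

12008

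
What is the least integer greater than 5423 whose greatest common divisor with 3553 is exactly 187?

Multiples of 187 above 5423: 187·30, 187·31, … . Need the cofactor coprime to 3553/187 = 19.
Checking s = 30, 31, … the first with gcd(s, 19) = 1 is s = 30, giving 5610.

5610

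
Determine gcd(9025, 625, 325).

9025 = 5² · 19²; 625 = 5⁴; 325 = 5² · 13
gcd takes min exponent of each prime: 5² = 25

25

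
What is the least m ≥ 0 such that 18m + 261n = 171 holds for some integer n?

24

gcd(18, 261) = 9 (Euclid: 261 = 14·18 + 9; 18 = 2·9 + 0), and 9 | 171.
Extended Euclid: 18·(-14) + 261·(1) = 9. Scale by 19: m₀ = -266.
General solution m = m₀ + 29t; reducing mod 29 gives m = 24 (and n = -1).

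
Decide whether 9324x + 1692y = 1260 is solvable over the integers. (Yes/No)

By Bézout, 9324x + 1692y = 1260 has integer solutions iff gcd(9324, 1692) | 1260.
Euclid: 9324 = 5·1692 + 864; 1692 = 1·864 + 828; 864 = 1·828 + 36; 828 = 23·36 + 0. gcd = 36; 1260 mod 36 = 0. Yes.

Yes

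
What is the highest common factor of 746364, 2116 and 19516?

4

gcd(746364, 2116): 746364 = 352·2116 + 1532; 2116 = 1·1532 + 584; 1532 = 2·584 + 364; 584 = 1·364 + 220; 364 = 1·220 + 144; 220 = 1·144 + 76; 144 = 1·76 + 68; 76 = 1·68 + 8; 68 = 8·8 + 4; 8 = 2·4 + 0 → 4
gcd(4, 19516): 19516 = 4879·4 + 0 → 4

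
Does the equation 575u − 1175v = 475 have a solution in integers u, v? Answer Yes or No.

By Bézout, 575u − 1175v = 475 has integer solutions iff gcd(575, 1175) | 475.
Euclid: 1175 = 2·575 + 25; 575 = 23·25 + 0. gcd = 25; 475 mod 25 = 0. Yes.

Yes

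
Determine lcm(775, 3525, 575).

lcm(775, 3525) = 775·3525/gcd = 2731875/25 = 109275
lcm(109275, 575) = 109275·575/gcd = 62833125/25 = 2513325

2513325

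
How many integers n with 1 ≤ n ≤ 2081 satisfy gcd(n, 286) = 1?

Prime factors of 286: 2, 11, 13. Count integers ≤ 2081 divisible by none of them.
By inclusion–exclusion: 2081 − ⌊2081/2⌋ − ⌊2081/11⌋ − ⌊2081/13⌋ + ⌊2081/22⌋ + ⌊2081/26⌋ + ⌊2081/143⌋ − ⌊2081/286⌋ = 873.

873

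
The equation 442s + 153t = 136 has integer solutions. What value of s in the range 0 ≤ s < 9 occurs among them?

gcd(442, 153) = 17 (Euclid: 442 = 2·153 + 136; 153 = 1·136 + 17; 136 = 8·17 + 0), and 17 | 136.
Extended Euclid: 442·(-1) + 153·(3) = 17. Scale by 8: s₀ = -8.
General solution s = s₀ + 9k; reducing mod 9 gives s = 1 (and t = -2).

1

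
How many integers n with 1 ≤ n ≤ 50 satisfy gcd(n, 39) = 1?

32

39 = 3·13. Inclusion–exclusion on these primes:
50 − ⌊50/3⌋ − ⌊50/13⌋ + ⌊50/39⌋ = 32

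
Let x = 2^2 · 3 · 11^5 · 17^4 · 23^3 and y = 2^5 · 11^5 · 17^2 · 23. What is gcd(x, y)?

4282023988

min exponent per shared prime: 2^2 · 11^5 · 17^2 · 23 = 4282023988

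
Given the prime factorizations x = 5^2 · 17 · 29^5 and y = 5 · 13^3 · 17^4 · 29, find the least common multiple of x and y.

max exponent per prime: 5^2 · 13^3 · 17^4 · 29^5 = 94092658783922825

94092658783922825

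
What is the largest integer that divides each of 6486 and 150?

6

6486 = 2 · 3 · 23 · 47
150 = 2 · 3 · 5²
Common: 2 · 3 = 6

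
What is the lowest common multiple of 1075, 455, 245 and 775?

lcm(1075, 455) = 1075·455/gcd = 489125/5 = 97825
lcm(97825, 245) = 97825·245/gcd = 23967125/35 = 684775
lcm(684775, 775) = 684775·775/gcd = 530700625/25 = 21228025

21228025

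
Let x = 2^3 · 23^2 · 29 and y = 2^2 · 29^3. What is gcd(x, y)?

min exponent per shared prime: 2^2 · 29 = 116

116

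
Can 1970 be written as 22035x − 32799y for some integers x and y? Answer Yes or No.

No

gcd(22035, 32799): 32799 = 1·22035 + 10764; 22035 = 2·10764 + 507; 10764 = 21·507 + 117; 507 = 4·117 + 39; 117 = 3·39 + 0 → 39
39 does not divide 1970, so a solution does not exist.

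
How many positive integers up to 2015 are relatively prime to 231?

Prime factors of 231: 3, 7, 11. Count integers ≤ 2015 divisible by none of them.
By inclusion–exclusion: 2015 − ⌊2015/3⌋ − ⌊2015/7⌋ − ⌊2015/11⌋ + ⌊2015/21⌋ + ⌊2015/33⌋ + ⌊2015/77⌋ − ⌊2015/231⌋ = 1048.

1048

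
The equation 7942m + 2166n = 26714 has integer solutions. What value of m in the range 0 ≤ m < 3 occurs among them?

2

Euclid: 7942 = 3·2166 + 1444; 2166 = 1·1444 + 722; 1444 = 2·722 + 0 → gcd = 722; 26714 = 722·37.
Back-substitution yields 7942·(-1) + 2166·(4) = 722, so one solution is m = -1·37 = -37, n = 4·37 = 148.
Solutions in m differ by 2166/722 = 3; the one in [0, 3) is -37 mod 3 = 2.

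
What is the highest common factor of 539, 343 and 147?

49

gcd(539, 343): 539 = 1·343 + 196; 343 = 1·196 + 147; 196 = 1·147 + 49; 147 = 3·49 + 0 → 49
gcd(49, 147): 147 = 3·49 + 0 → 49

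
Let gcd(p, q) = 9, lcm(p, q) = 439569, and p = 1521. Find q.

2601

Using pq = gcd(p,q)·lcm(p,q) = 9·439569 = 3956121, we get q = 3956121/1521 = 2601.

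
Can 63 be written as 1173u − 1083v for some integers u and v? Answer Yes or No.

By Bézout, 1173u − 1083v = 63 has integer solutions iff gcd(1173, 1083) | 63.
Euclid: 1173 = 1·1083 + 90; 1083 = 12·90 + 3; 90 = 30·3 + 0. gcd = 3; 63 mod 3 = 0. Yes.

Yes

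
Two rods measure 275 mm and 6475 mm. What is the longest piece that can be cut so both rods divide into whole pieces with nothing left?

25

275 = 5² · 11
6475 = 5² · 7 · 37
Common: 5² = 25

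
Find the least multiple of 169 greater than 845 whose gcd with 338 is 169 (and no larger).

1183

gcd(k, 338) = 169 forces 169 | k; write k = 169s. Then gcd(169s, 169·2) = 169·gcd(s, 2), so need gcd(s, 2) = 1.
169s > 845 gives s ≥ 6. The least s ≥ 6 coprime to 2 is 7, so k = 169·7 = 1183.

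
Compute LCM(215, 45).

1935

215 = 5 · 43; 45 = 3² · 5
max exponents: 3² · 5 · 43 = 1935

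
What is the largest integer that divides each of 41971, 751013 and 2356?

19

gcd(41971, 751013): 751013 = 17·41971 + 37506; 41971 = 1·37506 + 4465; 37506 = 8·4465 + 1786; 4465 = 2·1786 + 893; 1786 = 2·893 + 0 → 893
gcd(893, 2356): 2356 = 2·893 + 570; 893 = 1·570 + 323; 570 = 1·323 + 247; 323 = 1·247 + 76; 247 = 3·76 + 19; 76 = 4·19 + 0 → 19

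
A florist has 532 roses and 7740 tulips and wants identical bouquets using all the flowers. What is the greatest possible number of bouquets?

532 = 2² · 7 · 19
7740 = 2² · 3² · 5 · 43
Common: 2² = 4

4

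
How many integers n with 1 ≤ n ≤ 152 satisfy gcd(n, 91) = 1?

Prime factors of 91: 7, 13. Count integers ≤ 152 divisible by none of them.
By inclusion–exclusion: 152 − ⌊152/7⌋ − ⌊152/13⌋ + ⌊152/91⌋ = 121.

121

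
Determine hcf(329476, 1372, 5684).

329476 = 2² · 7² · 41²; 1372 = 2² · 7³; 5684 = 2² · 7² · 29
gcd takes min exponent of each prime: 2² · 7² = 196

196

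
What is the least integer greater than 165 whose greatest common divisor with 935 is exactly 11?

176

935 = 11·85. Any m with gcd(m, 935) = 11 is a multiple of 11, say 11s, with s coprime to 85.
Need s > 165/11, so s ≥ 16. First s ≥ 16 with gcd(s, 85) = 1 is s = 16. Thus m = 11·16 = 176.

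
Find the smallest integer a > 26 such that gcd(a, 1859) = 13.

39

1859 = 13·143. Any a with gcd(a, 1859) = 13 is a multiple of 13, say 13s, with s coprime to 143.
Need s > 26/13, so s ≥ 3. First s ≥ 3 with gcd(s, 143) = 1 is s = 3. Thus a = 13·3 = 39.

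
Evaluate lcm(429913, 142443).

429913 = 11³ · 17 · 19; 142443 = 3² · 7² · 17 · 19
max exponents: 3² · 7² · 11³ · 17 · 19 = 189591633

189591633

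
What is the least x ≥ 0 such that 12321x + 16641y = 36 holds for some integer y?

755

Euclid: 16641 = 1·12321 + 4320; 12321 = 2·4320 + 3681; 4320 = 1·3681 + 639; 3681 = 5·639 + 486; 639 = 1·486 + 153; 486 = 3·153 + 27; 153 = 5·27 + 18; 27 = 1·18 + 9; 18 = 2·9 + 0 → gcd = 9; 36 = 9·4.
Back-substitution yields 12321·(651) + 16641·(-482) = 9, so one solution is x = 651·4 = 2604, y = -482·4 = -1928.
Solutions in x differ by 16641/9 = 1849; the one in [0, 1849) is 2604 mod 1849 = 755.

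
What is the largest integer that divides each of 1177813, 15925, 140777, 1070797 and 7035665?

637

gcd(1177813, 15925): 1177813 = 73·15925 + 15288; 15925 = 1·15288 + 637; 15288 = 24·637 + 0 → 637
gcd(637, 140777): 140777 = 221·637 + 0 → 637
gcd(637, 1070797): 1070797 = 1681·637 + 0 → 637
gcd(637, 7035665): 7035665 = 11045·637 + 0 → 637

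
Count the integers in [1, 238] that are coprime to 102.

Prime factors of 102: 2, 3, 17. Count integers ≤ 238 divisible by none of them.
By inclusion–exclusion: 238 − ⌊238/2⌋ − ⌊238/3⌋ − ⌊238/17⌋ + ⌊238/6⌋ + ⌊238/34⌋ + ⌊238/51⌋ − ⌊238/102⌋ = 74.

74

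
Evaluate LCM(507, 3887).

507 = 3 · 13²; 3887 = 13² · 23
max exponents: 3 · 13² · 23 = 11661

11661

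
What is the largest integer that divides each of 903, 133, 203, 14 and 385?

7

903 = 3 · 7 · 43; 133 = 7 · 19; 203 = 7 · 29; 14 = 2 · 7; 385 = 5 · 7 · 11
gcd takes min exponent of each prime: 7 = 7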